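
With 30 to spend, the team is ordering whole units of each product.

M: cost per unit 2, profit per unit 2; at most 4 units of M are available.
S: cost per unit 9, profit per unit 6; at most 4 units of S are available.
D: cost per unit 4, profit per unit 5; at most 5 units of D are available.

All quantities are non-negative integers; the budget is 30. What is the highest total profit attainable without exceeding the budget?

33

D has the best ratio (5/4); taking only D gives at most 5×5 = 25 (stopped by the supply cap of 5).
Mixing does better — 4×M and 5×D: cost 28 ≤ 30, profit 4·2 + 5·5 = 33.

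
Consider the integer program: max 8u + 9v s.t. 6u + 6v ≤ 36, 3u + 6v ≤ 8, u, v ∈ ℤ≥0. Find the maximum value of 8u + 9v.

16

Relaxing integrality, the LP optimum is 21.33 at (u,v) = (2.67, 0), which is not an integer point.
(u,v)=(2,0): 6·2+6·0=12≤36, 3·2+6·0=6≤8, objective 16.
(u,v)=(1,0): 6·1+6·0=6≤36, 3·1+6·0=3≤8, objective 8.
Maximum is 16 at (u,v)=(2,0).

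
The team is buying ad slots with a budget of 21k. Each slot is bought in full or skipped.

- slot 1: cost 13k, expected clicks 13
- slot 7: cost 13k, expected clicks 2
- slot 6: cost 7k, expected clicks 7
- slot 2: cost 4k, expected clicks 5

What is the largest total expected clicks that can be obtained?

Treat it as a binary knapsack problem.
Allowing fractional choices, the relaxed optimum would be about 22.0, but ad slots are indivisible.
slot 1 + slot 2: cost 13 + 4 = 17 ≤ 21, expected clicks 13 + 5 = 18.
slot 1: cost 13 ≤ 21, expected clicks 13.
slot 1 + slot 6: cost 13 + 7 = 20 ≤ 21, expected clicks 13 + 7 = 20.
Best is slot 1 and slot 6 with total expected clicks 20.

20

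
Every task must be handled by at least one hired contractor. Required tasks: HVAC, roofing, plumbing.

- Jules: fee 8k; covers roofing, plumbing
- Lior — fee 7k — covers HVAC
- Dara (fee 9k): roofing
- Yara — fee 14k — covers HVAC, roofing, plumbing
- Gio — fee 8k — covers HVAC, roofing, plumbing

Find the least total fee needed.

This is an integer covering problem.
Gio alone covers HVAC, roofing, plumbing — every task.
Total fee: 8.
No cover costs less than 8.

8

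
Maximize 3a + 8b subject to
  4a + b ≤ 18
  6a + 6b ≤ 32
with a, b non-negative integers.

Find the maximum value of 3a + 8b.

(a,b)=(0,5): 4·0+1·5=5≤18, 6·0+6·5=30≤32, objective 40.
(a,b)=(1,4): 4·1+1·4=8≤18, 6·1+6·4=30≤32, objective 35.
(a,b)=(0,4): 4·0+1·4=4≤18, 6·0+6·4=24≤32, objective 32.
Maximum is 40 at (a,b)=(0,5).

40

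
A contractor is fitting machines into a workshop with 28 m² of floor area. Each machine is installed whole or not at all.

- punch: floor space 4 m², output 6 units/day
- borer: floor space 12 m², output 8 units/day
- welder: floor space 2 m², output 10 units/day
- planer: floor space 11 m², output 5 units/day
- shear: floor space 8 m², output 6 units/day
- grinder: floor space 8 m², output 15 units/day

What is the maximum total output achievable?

Allowing fractional choices, the relaxed optimum would be about 41.0, but machines are indivisible.
punch + borer + welder + grinder: floor space 4 + 12 + 2 + 8 = 26 ≤ 28, output 6 + 8 + 10 + 15 = 39.
punch + welder + planer + grinder: floor space 4 + 2 + 11 + 8 = 25 ≤ 28, output 6 + 10 + 5 + 15 = 36.
punch + welder + shear + grinder: floor space 4 + 2 + 8 + 8 = 22 ≤ 28, output 6 + 10 + 6 + 15 = 37.
Best is punch, borer, welder, and grinder with total output 39.

39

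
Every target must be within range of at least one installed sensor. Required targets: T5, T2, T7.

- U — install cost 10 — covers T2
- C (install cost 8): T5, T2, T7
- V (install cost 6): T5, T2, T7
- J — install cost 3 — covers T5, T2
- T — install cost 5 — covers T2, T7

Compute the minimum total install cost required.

This is a weighted set-cover instance.
The greedy cost-per-new-target heuristic would pick J and T for 8, but a cheaper cover exists.
V alone covers T5, T2, T7 — every target.
Total install cost: 6.
No cover costs less than 6.

6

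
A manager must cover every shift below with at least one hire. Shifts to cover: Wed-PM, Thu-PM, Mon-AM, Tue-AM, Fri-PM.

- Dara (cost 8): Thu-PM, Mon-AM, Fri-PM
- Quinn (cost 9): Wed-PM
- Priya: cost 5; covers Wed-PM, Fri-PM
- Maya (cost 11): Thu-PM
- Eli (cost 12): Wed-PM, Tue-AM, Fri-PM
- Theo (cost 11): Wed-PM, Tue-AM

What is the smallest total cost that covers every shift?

19

The greedy cost-per-new-shift heuristic would pick Priya, Dara, and Theo for 24, but a cheaper cover exists.
Choose Dara and Theo: together they cover Wed-PM, Thu-PM, Mon-AM, Tue-AM, Fri-PM — every shift.
Total cost: 8 + 11 = 19.
No cover costs less than 19.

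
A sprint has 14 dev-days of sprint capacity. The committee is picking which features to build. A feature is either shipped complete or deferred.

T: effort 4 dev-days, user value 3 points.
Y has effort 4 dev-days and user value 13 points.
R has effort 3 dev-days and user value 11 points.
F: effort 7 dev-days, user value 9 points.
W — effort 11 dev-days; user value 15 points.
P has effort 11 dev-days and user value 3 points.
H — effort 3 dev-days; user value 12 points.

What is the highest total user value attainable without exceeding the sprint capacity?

39

Take T, Y, R, and H: effort 4 + 4 + 3 + 3 = 14 ≤ 14, user value 3 + 13 + 11 + 12 = 39.
No other feasible combination does better.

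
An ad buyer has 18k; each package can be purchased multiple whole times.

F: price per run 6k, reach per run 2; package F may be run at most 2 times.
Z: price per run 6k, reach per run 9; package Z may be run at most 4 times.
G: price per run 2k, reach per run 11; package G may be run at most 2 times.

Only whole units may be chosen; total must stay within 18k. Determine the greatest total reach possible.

40

This is a bounded integer knapsack.
1×F, 1×Z, and 2×G: price 16 ≤ 18, reach 1·2 + 1·9 + 2·11 = 33.
2×Z and 2×G: price 16 ≤ 18, reach 2·9 + 2·11 = 40.
Best is 40.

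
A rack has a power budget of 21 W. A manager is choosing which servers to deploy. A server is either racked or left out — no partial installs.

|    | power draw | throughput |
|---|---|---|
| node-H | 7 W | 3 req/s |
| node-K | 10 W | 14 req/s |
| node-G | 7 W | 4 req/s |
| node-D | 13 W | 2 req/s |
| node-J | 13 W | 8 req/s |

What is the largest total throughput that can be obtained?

18

node-H + node-K: power draw 7 + 10 = 17 ≤ 21, throughput 3 + 14 = 17.
node-K: power draw 10 ≤ 21, throughput 14.
node-K + node-G: power draw 10 + 7 = 17 ≤ 21, throughput 14 + 4 = 18.
Best is node-K and node-G with total throughput 18.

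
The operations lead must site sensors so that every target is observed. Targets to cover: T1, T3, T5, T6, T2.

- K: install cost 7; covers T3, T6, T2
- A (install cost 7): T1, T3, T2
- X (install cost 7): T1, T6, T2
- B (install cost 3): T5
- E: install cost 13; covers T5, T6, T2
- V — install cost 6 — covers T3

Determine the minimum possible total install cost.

This is an integer covering problem.
The greedy cost-per-new-target heuristic would pick K, B, and A for 17, but a cheaper cover exists.
Choose X, B, and V: together they cover T1, T3, T5, T6, T2 — every target.
Total install cost: 7 + 3 + 6 = 16.
No cover costs less than 16.

16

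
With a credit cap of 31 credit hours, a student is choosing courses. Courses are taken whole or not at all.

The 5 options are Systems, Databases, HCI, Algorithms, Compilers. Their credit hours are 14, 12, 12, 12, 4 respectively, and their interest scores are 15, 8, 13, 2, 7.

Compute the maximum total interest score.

Systems + HCI: credit hours 14 + 12 = 26 ≤ 31, interest score 15 + 13 = 28.
Systems + Databases + Compilers: credit hours 14 + 12 + 4 = 30 ≤ 31, interest score 15 + 8 + 7 = 30.
Systems + HCI + Compilers: credit hours 14 + 12 + 4 = 30 ≤ 31, interest score 15 + 13 + 7 = 35.
Best is Systems, HCI, and Compilers with total interest score 35.

35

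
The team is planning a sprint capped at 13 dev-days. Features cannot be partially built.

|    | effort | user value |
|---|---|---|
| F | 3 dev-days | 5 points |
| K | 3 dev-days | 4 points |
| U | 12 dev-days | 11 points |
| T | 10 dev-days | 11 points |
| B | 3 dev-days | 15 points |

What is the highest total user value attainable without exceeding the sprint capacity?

This is a 0-1 knapsack instance.
Take T and B: effort 10 + 3 = 13 ≤ 13, user value 11 + 15 = 26.
No other feasible combination does better.

26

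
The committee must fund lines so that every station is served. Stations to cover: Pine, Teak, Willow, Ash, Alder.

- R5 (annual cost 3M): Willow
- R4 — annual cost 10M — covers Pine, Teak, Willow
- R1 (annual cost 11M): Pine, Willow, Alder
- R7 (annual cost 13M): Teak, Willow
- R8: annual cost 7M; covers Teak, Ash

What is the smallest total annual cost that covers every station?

The greedy cost-per-new-station heuristic would pick R5, R8, and R1 for 21, but a cheaper cover exists.
Choose R1 and R8: together they cover Pine, Teak, Willow, Ash, Alder — every station.
Total annual cost: 11 + 7 = 18.
No cover costs less than 18.

18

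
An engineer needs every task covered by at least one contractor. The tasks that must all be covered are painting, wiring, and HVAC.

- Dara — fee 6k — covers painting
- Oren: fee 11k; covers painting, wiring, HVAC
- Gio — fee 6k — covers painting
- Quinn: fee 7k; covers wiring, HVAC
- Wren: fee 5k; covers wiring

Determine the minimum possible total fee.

Oren alone covers painting, wiring, HVAC — every task.
Total fee: 11.

11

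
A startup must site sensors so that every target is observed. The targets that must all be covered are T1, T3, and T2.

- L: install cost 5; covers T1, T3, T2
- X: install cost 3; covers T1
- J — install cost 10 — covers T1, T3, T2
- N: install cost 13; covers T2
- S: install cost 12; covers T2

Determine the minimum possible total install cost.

L alone covers T1, T3, T2 — every target.
Total install cost: 5.
No cover costs less than 5.

5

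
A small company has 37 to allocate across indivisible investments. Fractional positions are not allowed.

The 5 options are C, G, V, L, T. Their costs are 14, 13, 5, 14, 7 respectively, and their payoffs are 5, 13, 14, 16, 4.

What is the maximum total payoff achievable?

43

Take G, V, and L: cost 13 + 5 + 14 = 32 ≤ 37, payoff 13 + 14 + 16 = 43.
No other feasible combination does better.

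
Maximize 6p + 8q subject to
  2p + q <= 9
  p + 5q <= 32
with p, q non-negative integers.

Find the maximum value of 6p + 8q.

The continuous relaxation peaks at (1.44, 6.11) with value 57.56; rounding to a feasible lattice point costs some objective.
(p,q)=(1,6): 2·1+1·6=8≤9, 1·1+5·6=31≤32, objective 54.
(p,q)=(2,5): 2·2+1·5=9≤9, 1·2+5·5=27≤32, objective 52.
(p,q)=(0,6): 2·0+1·6=6≤9, 1·0+5·6=30≤32, objective 48.
The best lattice point is (1,6), giving 54.

54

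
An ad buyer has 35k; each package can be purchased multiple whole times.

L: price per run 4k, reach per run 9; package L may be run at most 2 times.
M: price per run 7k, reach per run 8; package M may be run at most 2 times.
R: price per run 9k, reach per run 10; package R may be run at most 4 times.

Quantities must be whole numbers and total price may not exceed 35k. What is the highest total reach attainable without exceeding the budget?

48

This is a bounded integer knapsack.
L has the best ratio (9/4); taking only L gives at most 2×9 = 18 (stopped by the supply cap of 2).
Mixing does better — 2×L and 3×R: price 35 ≤ 35, reach 2·9 + 3·10 = 48.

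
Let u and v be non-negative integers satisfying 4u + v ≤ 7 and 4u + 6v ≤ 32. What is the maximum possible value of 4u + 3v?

15

(u,v)=(0,5): 4·0+1·5=5≤7, 4·0+6·5=30≤32, objective 15.
(u,v)=(0,4): 4·0+1·4=4≤7, 4·0+6·4=24≤32, objective 12.
Maximum is 15 at (u,v)=(0,5).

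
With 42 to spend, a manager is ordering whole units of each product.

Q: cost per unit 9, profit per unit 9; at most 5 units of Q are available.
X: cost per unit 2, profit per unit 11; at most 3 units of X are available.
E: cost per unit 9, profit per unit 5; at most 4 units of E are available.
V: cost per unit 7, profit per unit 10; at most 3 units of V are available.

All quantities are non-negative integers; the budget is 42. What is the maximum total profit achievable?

This is a bounded integer knapsack.
Take 1×Q, 3×X, and 3×V: cost 36 ≤ 42, profit 1·9 + 3·11 + 3·10 = 72.
X has the best ratio (11/2) and is taken to its limit of 3; remaining capacity is filled optimally with the others.

72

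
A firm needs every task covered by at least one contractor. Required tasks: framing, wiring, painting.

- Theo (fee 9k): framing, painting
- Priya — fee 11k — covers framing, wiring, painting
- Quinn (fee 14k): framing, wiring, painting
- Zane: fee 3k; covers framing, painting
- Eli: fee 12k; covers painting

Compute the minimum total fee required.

Priya alone covers framing, wiring, painting — every task.
Total fee: 11.

11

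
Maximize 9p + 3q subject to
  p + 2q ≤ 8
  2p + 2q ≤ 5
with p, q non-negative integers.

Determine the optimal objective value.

18

Relaxing integrality, the LP optimum is 22.50 at (p,q) = (2.5, 0), which is not an integer point.
(p,q)=(2,0): 1·2+2·0=2≤8, 2·2+2·0=4≤5, objective 18.
(p,q)=(1,1): 1·1+2·1=3≤8, 2·1+2·1=4≤5, objective 12.
(p,q)=(1,0): 1·1+2·0=1≤8, 2·1+2·0=2≤5, objective 9.
No feasible integer point exceeds 18.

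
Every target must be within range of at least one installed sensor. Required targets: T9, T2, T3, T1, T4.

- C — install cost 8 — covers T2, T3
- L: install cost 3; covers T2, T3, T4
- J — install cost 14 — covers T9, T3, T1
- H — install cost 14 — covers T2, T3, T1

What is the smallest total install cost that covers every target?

17

This is an integer covering problem.
Choose L and J: together they cover T9, T2, T3, T1, T4 — every target.
Total install cost: 3 + 14 = 17.
No cover costs less than 17.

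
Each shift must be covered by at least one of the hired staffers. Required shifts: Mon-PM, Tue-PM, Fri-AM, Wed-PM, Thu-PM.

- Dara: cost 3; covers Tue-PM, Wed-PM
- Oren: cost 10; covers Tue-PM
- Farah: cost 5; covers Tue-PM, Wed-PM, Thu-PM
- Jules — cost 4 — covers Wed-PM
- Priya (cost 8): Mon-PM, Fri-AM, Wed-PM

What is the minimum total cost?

The greedy cost-per-new-shift heuristic would pick Dara, Priya, and Farah for 16, but a cheaper cover exists.
Choose Farah and Priya: together they cover Mon-PM, Tue-PM, Fri-AM, Wed-PM, Thu-PM — every shift.
Total cost: 5 + 8 = 13.
No cover costs less than 13.

13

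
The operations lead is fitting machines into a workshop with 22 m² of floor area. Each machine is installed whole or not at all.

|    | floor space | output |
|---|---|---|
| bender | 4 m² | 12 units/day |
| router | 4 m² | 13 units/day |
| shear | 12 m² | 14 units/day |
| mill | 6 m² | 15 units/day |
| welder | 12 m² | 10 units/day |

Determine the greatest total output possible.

Allowing fractional choices, the relaxed optimum would be about 49.3, but machines are indivisible.
bender + router + mill: floor space 4 + 4 + 6 = 14 ≤ 22, output 12 + 13 + 15 = 40.
bender + shear + mill: floor space 4 + 12 + 6 = 22 ≤ 22, output 12 + 14 + 15 = 41.
router + shear + mill: floor space 4 + 12 + 6 = 22 ≤ 22, output 13 + 14 + 15 = 42.
Best is router, shear, and mill with total output 42.

42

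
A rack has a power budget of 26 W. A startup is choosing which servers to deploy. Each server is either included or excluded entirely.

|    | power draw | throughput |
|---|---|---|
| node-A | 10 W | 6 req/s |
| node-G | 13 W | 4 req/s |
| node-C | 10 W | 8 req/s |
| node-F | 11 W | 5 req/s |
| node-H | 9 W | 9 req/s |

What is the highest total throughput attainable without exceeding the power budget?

17

This is an integer program with binary decision variables.
node-A + node-C: power draw 10 + 10 = 20 ≤ 26, throughput 6 + 8 = 14.
node-C + node-H: power draw 10 + 9 = 19 ≤ 26, throughput 8 + 9 = 17.
node-A + node-H: power draw 10 + 9 = 19 ≤ 26, throughput 6 + 9 = 15.
Best is node-C and node-H with total throughput 17.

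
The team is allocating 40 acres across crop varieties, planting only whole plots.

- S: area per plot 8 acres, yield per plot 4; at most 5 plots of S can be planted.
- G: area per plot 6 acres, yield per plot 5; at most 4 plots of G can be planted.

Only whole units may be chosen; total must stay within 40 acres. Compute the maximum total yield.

28

G has the best ratio (5/6); taking only G gives at most 4×5 = 20 (stopped by the supply cap of 4).
Mixing does better — 2×S and 4×G: area 40 ≤ 40, yield 2·4 + 4·5 = 28.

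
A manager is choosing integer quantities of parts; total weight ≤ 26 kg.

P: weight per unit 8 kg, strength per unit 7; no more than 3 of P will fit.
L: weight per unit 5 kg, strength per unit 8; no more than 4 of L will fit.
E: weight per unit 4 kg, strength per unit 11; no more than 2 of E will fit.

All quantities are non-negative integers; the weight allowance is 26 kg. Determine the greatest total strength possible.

1×P, 2×L, and 2×E: weight 26 ≤ 26, strength 1·7 + 2·8 + 2·11 = 45.
3×L and 2×E: weight 23 ≤ 26, strength 3·8 + 2·11 = 46.
Best is 46.

46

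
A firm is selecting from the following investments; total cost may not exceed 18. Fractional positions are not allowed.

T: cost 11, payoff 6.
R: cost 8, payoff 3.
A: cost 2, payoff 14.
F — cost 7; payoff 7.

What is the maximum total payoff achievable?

24

Allowing fractional choices, the relaxed optimum would be about 25.9, but investments are indivisible.
A + F: cost 2 + 7 = 9 ≤ 18, payoff 14 + 7 = 21.
R + A + F: cost 8 + 2 + 7 = 17 ≤ 18, payoff 3 + 14 + 7 = 24.
T + A: cost 11 + 2 = 13 ≤ 18, payoff 6 + 14 = 20.
Best is R, A, and F with total payoff 24.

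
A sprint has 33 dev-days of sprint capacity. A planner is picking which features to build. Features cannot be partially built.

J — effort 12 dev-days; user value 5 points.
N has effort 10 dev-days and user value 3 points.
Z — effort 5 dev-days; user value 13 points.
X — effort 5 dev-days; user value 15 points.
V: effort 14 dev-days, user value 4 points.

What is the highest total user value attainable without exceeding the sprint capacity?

Z + X + V: effort 5 + 5 + 14 = 24 ≤ 33, user value 13 + 15 + 4 = 32.
J + Z + X: effort 12 + 5 + 5 = 22 ≤ 33, user value 5 + 13 + 15 = 33.
J + N + Z + X: effort 12 + 10 + 5 + 5 = 32 ≤ 33, user value 5 + 3 + 13 + 15 = 36.
Best is J, N, Z, and X with total user value 36.

36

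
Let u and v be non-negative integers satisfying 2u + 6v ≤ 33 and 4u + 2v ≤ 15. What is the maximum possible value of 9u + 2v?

Relaxing integrality, the LP optimum is 33.75 at (u,v) = (3.75, 0), which is not an integer point.
(u,v)=(3,1): 2·3+6·1=12≤33, 4·3+2·1=14≤15, objective 29.
(u,v)=(3,0): 2·3+6·0=6≤33, 4·3+2·0=12≤15, objective 27.
(u,v)=(2,2): 2·2+6·2=16≤33, 4·2+2·2=12≤15, objective 22.
No feasible integer point exceeds 29.

29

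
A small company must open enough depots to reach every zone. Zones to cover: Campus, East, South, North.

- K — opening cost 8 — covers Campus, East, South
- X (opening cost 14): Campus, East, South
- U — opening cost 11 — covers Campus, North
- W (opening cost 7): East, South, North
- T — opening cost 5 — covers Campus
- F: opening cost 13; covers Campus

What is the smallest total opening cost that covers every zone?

Choose W and T: together they cover Campus, East, South, North — every zone.
Total opening cost: 7 + 5 = 12.
No cover costs less than 12.

12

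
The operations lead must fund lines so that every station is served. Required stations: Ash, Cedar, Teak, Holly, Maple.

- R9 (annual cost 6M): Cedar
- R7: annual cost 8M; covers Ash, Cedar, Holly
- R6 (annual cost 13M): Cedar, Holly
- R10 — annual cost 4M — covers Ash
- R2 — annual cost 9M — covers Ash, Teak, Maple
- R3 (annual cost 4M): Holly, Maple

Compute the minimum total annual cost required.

The greedy cost-per-new-station heuristic would pick R3, R7, and R2 for 21, but a cheaper cover exists.
Choose R7 and R2: together they cover Ash, Cedar, Teak, Holly, Maple — every station.
Total annual cost: 8 + 9 = 17.
No cover costs less than 17.

17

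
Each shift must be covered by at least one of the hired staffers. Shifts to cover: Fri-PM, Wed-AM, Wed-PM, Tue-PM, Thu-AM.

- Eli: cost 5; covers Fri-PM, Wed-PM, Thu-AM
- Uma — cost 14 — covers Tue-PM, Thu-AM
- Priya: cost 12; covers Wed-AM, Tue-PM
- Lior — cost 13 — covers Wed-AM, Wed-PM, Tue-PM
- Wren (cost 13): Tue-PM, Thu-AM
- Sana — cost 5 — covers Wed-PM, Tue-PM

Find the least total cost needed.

The greedy cost-per-new-shift heuristic would pick Eli, Sana, and Priya for 22, but a cheaper cover exists.
Choose Eli and Priya: together they cover Fri-PM, Wed-AM, Wed-PM, Tue-PM, Thu-AM — every shift.
Total cost: 5 + 12 = 17.
No cover costs less than 17.

17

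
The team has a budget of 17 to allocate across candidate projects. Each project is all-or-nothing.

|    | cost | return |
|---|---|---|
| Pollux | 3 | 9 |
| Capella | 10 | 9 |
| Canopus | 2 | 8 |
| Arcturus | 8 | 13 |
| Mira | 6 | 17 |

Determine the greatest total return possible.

Allowing fractional choices, the relaxed optimum would be about 43.8, but projects are indivisible.
Canopus + Arcturus + Mira: cost 2 + 8 + 6 = 16 ≤ 17, return 8 + 13 + 17 = 38.
Pollux + Arcturus + Mira: cost 3 + 8 + 6 = 17 ≤ 17, return 9 + 13 + 17 = 39.
Best is Pollux, Arcturus, and Mira with total return 39.

39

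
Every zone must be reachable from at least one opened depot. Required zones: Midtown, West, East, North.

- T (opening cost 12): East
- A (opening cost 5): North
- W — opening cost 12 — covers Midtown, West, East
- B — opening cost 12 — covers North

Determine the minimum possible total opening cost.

Choose A and W: together they cover Midtown, West, East, North — every zone.
Total opening cost: 5 + 12 = 17.
No cover costs less than 17.

17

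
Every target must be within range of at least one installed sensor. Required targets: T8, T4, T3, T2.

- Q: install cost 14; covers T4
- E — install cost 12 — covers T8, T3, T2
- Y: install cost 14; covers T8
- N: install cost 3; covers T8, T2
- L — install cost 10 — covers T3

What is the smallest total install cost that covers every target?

Choose Q and E: together they cover T8, T4, T3, T2 — every target.
Total install cost: 14 + 12 = 26.

26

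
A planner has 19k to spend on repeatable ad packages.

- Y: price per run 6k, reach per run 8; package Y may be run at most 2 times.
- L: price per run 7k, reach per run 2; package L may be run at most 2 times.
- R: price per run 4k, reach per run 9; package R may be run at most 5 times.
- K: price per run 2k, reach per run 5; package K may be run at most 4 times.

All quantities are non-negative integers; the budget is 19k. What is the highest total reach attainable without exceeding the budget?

4×R and 1×K: price 18 ≤ 19, reach 4·9 + 1·5 = 41.
3×R and 3×K: price 18 ≤ 19, reach 3·9 + 3·5 = 42.
Best is 42.

42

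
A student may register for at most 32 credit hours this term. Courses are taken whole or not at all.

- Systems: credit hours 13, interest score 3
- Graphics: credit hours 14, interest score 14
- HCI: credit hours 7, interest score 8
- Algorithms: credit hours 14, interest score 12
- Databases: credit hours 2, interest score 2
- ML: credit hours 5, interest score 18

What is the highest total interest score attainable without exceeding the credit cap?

Take Graphics, HCI, Databases, and ML: credit hours 14 + 7 + 2 + 5 = 28 ≤ 32, interest score 14 + 8 + 2 + 18 = 42.
No other feasible combination does better.

42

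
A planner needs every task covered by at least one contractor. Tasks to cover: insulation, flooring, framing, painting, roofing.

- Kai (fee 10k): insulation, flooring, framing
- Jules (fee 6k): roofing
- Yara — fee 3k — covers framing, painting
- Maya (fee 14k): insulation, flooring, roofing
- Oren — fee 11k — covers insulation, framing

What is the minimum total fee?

Choose Yara and Maya: together they cover insulation, flooring, framing, painting, roofing — every task.
Total fee: 3 + 14 = 17.
No cover costs less than 17.

17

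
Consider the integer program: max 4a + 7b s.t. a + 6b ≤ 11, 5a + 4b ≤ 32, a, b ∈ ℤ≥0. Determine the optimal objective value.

27

The continuous relaxation peaks at (5.69, 0.885) with value 28.96; rounding to a feasible lattice point costs some objective.
(a,b)=(5,1): 1·5+6·1=11≤11, 5·5+4·1=29≤32, objective 27.
(a,b)=(6,0): 1·6+6·0=6≤11, 5·6+4·0=30≤32, objective 24.
(a,b)=(4,1): 1·4+6·1=10≤11, 5·4+4·1=24≤32, objective 23.
(a,b)=(5,0): 1·5+6·0=5≤11, 5·5+4·0=25≤32, objective 20.
No feasible integer point exceeds 27.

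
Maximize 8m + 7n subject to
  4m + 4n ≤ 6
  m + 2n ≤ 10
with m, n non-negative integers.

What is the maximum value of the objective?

(m,n)=(1,0) is feasible, giving 8.
(m,n)=(0,1) is feasible, giving 7.
The best lattice point is (1,0), giving 8.

8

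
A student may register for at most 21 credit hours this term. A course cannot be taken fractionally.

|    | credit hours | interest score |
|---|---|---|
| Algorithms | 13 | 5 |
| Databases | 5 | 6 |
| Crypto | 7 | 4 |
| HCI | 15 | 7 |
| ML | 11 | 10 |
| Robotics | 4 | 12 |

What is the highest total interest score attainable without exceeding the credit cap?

28

This is a 0-1 knapsack instance.
Databases + Crypto + Robotics: credit hours 5 + 7 + 4 = 16 ≤ 21, interest score 6 + 4 + 12 = 22.
Databases + ML + Robotics: credit hours 5 + 11 + 4 = 20 ≤ 21, interest score 6 + 10 + 12 = 28.
ML + Robotics: credit hours 11 + 4 = 15 ≤ 21, interest score 10 + 12 = 22.
Best is Databases, ML, and Robotics with total interest score 28.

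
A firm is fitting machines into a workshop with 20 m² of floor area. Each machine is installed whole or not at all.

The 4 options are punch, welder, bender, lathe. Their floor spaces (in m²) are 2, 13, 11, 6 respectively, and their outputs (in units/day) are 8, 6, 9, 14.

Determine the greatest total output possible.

31

Allowing fractional choices, the relaxed optimum would be about 31.5, but machines are indivisible.
punch + bender + lathe: floor space 2 + 11 + 6 = 19 ≤ 20, output 8 + 9 + 14 = 31.
punch + lathe: floor space 2 + 6 = 8 ≤ 20, output 8 + 14 = 22.
bender + lathe: floor space 11 + 6 = 17 ≤ 20, output 9 + 14 = 23.
Best is punch, bender, and lathe with total output 31.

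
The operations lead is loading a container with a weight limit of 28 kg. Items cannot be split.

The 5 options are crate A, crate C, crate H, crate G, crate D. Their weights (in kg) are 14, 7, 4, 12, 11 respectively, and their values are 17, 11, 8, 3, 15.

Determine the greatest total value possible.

Allowing fractional choices, the relaxed optimum would be about 41.3, but items are indivisible.
crate C + crate H + crate D: weight 7 + 4 + 11 = 22 ≤ 28, value 11 + 8 + 15 = 34.
crate A + crate C + crate H: weight 14 + 7 + 4 = 25 ≤ 28, value 17 + 11 + 8 = 36.
Best is crate A, crate C, and crate H with total value 36.

36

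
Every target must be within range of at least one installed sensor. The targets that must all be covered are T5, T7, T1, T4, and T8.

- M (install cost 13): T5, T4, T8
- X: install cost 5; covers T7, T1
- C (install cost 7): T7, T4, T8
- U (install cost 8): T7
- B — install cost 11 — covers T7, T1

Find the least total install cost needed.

18

The greedy cost-per-new-target heuristic would pick C, X, and M for 25, but a cheaper cover exists.
Choose M and X: together they cover T5, T7, T1, T4, T8 — every target.
Total install cost: 13 + 5 = 18.
No cover costs less than 18.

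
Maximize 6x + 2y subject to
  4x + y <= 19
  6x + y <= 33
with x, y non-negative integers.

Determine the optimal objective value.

(x,y)=(0,19) is feasible, giving 38.
(x,y)=(0,18) is feasible, giving 36.
Maximum is 38 at (x,y)=(0,19).

38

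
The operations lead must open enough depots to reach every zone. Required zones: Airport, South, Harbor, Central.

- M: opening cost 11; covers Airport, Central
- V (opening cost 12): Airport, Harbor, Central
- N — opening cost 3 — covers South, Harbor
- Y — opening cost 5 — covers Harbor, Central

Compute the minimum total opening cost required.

Choose M and N: together they cover Airport, South, Harbor, Central — every zone.
Total opening cost: 11 + 3 = 14.

14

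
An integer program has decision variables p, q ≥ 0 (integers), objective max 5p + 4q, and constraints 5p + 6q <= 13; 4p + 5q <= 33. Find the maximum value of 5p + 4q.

The continuous relaxation peaks at (2.6, 0) with value 13.00; rounding to a feasible lattice point costs some objective.
(p,q)=(2,0): 5·2+6·0=10≤13, 4·2+5·0=8≤33, objective 10.
(p,q)=(1,1): 5·1+6·1=11≤13, 4·1+5·1=9≤33, objective 9.
(p,q)=(1,0): 5·1+6·0=5≤13, 4·1+5·0=4≤33, objective 5.
No feasible integer point exceeds 10.

10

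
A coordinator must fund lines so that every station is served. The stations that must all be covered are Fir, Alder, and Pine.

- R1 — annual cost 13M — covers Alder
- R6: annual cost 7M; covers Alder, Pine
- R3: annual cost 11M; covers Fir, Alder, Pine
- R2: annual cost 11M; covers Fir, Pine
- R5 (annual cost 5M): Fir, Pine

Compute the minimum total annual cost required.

11

The greedy cost-per-new-station heuristic would pick R5 and R6 for 12, but a cheaper cover exists.
R3 alone covers Fir, Alder, Pine — every station.
Total annual cost: 11.
No cover costs less than 11.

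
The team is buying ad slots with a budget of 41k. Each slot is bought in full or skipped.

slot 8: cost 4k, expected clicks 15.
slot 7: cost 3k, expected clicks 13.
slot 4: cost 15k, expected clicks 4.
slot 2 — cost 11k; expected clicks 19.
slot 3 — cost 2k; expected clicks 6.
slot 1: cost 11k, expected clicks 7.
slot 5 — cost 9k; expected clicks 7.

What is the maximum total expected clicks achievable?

67

slot 8 + slot 7 + slot 2 + slot 3 + slot 1 + slot 5: cost 4 + 3 + 11 + 2 + 11 + 9 = 40 ≤ 41, expected clicks 15 + 13 + 19 + 6 + 7 + 7 = 67.
slot 8 + slot 7 + slot 2 + slot 3 + slot 5: cost 4 + 3 + 11 + 2 + 9 = 29 ≤ 41, expected clicks 15 + 13 + 19 + 6 + 7 = 60.
slot 8 + slot 7 + slot 2 + slot 1 + slot 5: cost 4 + 3 + 11 + 11 + 9 = 38 ≤ 41, expected clicks 15 + 13 + 19 + 7 + 7 = 61.
Best is slot 8, slot 7, slot 2, slot 3, slot 1, and slot 5 with total expected clicks 67.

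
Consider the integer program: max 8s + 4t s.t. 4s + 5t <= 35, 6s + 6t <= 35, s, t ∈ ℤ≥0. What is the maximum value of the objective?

The continuous relaxation peaks at (5.83, 0) with value 46.67; rounding to a feasible lattice point costs some objective.
(s,t)=(5,0): 4·5+5·0=20≤35, 6·5+6·0=30≤35, objective 40.
(s,t)=(4,1): 4·4+5·1=21≤35, 6·4+6·1=30≤35, objective 36.
The best lattice point is (5,0), giving 40.

40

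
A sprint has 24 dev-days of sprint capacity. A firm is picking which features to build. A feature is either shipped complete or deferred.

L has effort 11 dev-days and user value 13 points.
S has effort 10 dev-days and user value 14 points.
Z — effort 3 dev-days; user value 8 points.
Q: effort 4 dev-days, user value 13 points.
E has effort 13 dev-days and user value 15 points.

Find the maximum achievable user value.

36

This is an integer program with binary decision variables.
Allowing fractional choices, the relaxed optimum would be about 43.3, but features are indivisible.
S + Z + Q: effort 10 + 3 + 4 = 17 ≤ 24, user value 14 + 8 + 13 = 35.
Z + Q + E: effort 3 + 4 + 13 = 20 ≤ 24, user value 8 + 13 + 15 = 36.
Best is Z, Q, and E with total user value 36.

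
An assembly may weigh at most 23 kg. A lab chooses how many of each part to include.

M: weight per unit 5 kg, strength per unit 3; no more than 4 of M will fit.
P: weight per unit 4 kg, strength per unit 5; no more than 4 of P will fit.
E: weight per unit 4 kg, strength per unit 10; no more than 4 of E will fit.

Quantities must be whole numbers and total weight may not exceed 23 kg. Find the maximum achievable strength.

This is a bounded integer knapsack.
E has the best ratio (10/4); taking only E gives at most 4×10 = 40 (stopped by the supply cap of 4).
Mixing does better — 1×P and 4×E: weight 20 ≤ 23, strength 1·5 + 4·10 = 45.

45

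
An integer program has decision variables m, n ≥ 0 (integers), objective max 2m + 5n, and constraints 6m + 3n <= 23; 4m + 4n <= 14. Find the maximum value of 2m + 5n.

(m,n)=(0,3): 6·0+3·3=9≤23, 4·0+4·3=12≤14, objective 15.
(m,n)=(1,2): 6·1+3·2=12≤23, 4·1+4·2=12≤14, objective 12.
(m,n)=(0,2): 6·0+3·2=6≤23, 4·0+4·2=8≤14, objective 10.
Maximum is 15 at (m,n)=(0,3).

15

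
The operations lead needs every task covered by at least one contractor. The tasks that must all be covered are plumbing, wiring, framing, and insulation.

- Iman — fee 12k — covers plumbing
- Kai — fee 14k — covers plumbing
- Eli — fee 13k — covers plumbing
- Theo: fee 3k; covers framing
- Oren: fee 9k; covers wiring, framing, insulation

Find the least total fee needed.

This is an integer covering problem.
The greedy cost-per-new-task heuristic would pick Theo, Oren, and Iman for 24, but a cheaper cover exists.
Choose Iman and Oren: together they cover plumbing, wiring, framing, insulation — every task.
Total fee: 12 + 9 = 21.
No cover costs less than 21.

21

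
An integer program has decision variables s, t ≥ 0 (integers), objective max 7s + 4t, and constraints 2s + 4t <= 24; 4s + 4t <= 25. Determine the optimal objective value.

The continuous relaxation peaks at (6.25, 0) with value 43.75; rounding to a feasible lattice point costs some objective.
(s,t)=(6,0): 2·6+4·0=12≤24, 4·6+4·0=24≤25, objective 42.
(s,t)=(5,1): 2·5+4·1=14≤24, 4·5+4·1=24≤25, objective 39.
(s,t)=(5,0): 2·5+4·0=10≤24, 4·5+4·0=20≤25, objective 35.
The best lattice point is (6,0), giving 42.

42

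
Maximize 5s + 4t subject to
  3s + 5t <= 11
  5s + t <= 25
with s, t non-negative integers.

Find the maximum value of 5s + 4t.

The continuous relaxation peaks at (3.67, 0) with value 18.33; rounding to a feasible lattice point costs some objective.
(s,t)=(3,0): 3·3+5·0=9≤11, 5·3+1·0=15≤25, objective 15.
(s,t)=(2,1): 3·2+5·1=11≤11, 5·2+1·1=11≤25, objective 14.
Maximum is 15 at (s,t)=(3,0).

15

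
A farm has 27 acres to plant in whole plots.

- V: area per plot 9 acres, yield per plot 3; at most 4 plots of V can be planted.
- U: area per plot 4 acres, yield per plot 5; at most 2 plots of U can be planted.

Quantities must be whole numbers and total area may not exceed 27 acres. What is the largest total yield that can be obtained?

2×V and 2×U: area 26 ≤ 27, yield 2·3 + 2·5 = 16.
1×V and 2×U: area 17 ≤ 27, yield 1·3 + 2·5 = 13.
Best is 16.

16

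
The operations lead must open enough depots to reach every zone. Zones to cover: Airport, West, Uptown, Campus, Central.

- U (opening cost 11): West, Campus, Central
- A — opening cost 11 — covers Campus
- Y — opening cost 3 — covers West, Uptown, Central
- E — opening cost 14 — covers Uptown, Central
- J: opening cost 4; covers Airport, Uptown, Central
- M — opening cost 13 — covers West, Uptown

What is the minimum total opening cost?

15

The greedy cost-per-new-zone heuristic would pick Y, J, and U for 18, but a cheaper cover exists.
Choose U and J: together they cover Airport, West, Uptown, Campus, Central — every zone.
Total opening cost: 11 + 4 = 15.
No cover costs less than 15.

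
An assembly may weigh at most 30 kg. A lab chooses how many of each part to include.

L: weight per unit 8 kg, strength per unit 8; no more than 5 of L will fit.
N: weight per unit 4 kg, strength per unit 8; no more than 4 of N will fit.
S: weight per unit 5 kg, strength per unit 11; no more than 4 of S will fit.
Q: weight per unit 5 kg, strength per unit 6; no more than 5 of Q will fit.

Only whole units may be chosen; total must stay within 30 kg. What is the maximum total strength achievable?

60

1×N, 4×S, and 1×Q: weight 29 ≤ 30, strength 1·8 + 4·11 + 1·6 = 58.
2×N and 4×S: weight 28 ≤ 30, strength 2·8 + 4·11 = 60.
Best is 60.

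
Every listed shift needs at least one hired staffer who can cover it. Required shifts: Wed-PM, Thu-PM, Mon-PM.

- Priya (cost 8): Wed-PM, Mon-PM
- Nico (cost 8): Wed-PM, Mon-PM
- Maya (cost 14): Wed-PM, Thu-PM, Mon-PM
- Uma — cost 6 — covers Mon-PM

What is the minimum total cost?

14

This is a weighted set-cover instance.
The greedy cost-per-new-shift heuristic would pick Priya and Maya for 22, but a cheaper cover exists.
Maya alone covers Wed-PM, Thu-PM, Mon-PM — every shift.
Total cost: 14.
No cover costs less than 14.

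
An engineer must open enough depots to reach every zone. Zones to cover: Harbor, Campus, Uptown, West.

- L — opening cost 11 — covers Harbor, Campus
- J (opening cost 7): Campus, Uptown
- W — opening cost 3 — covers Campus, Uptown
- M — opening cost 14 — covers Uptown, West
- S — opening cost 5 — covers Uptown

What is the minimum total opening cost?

The greedy cost-per-new-zone heuristic would pick W, L, and M for 28, but a cheaper cover exists.
Choose L and M: together they cover Harbor, Campus, Uptown, West — every zone.
Total opening cost: 11 + 14 = 25.
No cover costs less than 25.

25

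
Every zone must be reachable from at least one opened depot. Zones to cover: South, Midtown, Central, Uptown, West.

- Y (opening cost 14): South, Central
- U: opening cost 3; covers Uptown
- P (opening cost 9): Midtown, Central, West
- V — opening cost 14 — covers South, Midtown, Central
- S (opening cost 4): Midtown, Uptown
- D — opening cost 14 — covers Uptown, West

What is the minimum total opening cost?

26

This is a weighted set-cover instance.
The greedy cost-per-new-zone heuristic would pick S, P, and Y for 27, but a cheaper cover exists.
Choose Y, U, and P: together they cover South, Midtown, Central, Uptown, West — every zone.
Total opening cost: 14 + 3 + 9 = 26.
No cover costs less than 26.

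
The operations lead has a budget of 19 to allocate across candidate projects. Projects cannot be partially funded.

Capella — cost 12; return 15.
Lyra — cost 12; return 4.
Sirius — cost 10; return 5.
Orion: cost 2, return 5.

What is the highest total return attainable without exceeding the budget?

20

This is an integer program with binary decision variables.
Allowing fractional choices, the relaxed optimum would be about 22.5, but projects are indivisible.
Capella: cost 12 ≤ 19, return 15.
Capella + Orion: cost 12 + 2 = 14 ≤ 19, return 15 + 5 = 20.
Best is Capella and Orion with total return 20.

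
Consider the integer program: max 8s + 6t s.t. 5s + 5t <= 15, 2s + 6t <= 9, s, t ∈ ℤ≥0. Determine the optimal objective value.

24

(s,t)=(3,0): 5·3+5·0=15≤15, 2·3+6·0=6≤9, objective 24.
(s,t)=(2,0): 5·2+5·0=10≤15, 2·2+6·0=4≤9, objective 16.
Maximum is 24 at (s,t)=(3,0).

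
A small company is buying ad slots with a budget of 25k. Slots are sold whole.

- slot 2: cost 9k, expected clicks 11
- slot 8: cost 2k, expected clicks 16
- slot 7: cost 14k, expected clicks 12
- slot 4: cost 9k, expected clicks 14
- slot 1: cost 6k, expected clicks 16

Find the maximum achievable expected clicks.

Take slot 8, slot 4, and slot 1: cost 2 + 9 + 6 = 17 ≤ 25, expected clicks 16 + 14 + 16 = 46.
No other feasible combination does better.

46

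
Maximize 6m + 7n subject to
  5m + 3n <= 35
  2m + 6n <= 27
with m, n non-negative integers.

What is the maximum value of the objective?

(m,n)=(4,3): 5·4+3·3=29≤35, 2·4+6·3=26≤27, objective 45.
(m,n)=(5,2): 5·5+3·2=31≤35, 2·5+6·2=22≤27, objective 44.
The best lattice point is (4,3), giving 45.

45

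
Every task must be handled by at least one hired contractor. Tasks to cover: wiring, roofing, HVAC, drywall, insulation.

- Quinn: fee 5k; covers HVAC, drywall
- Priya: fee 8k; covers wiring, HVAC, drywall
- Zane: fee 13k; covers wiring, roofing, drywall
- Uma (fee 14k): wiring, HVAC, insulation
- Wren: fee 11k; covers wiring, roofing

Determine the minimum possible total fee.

27

This is a weighted set-cover instance.
The greedy cost-per-new-task heuristic would pick Quinn, Wren, and Uma for 30, but a cheaper cover exists.
Choose Zane and Uma: together they cover wiring, roofing, HVAC, drywall, insulation — every task.
Total fee: 13 + 14 = 27.
No cover costs less than 27.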